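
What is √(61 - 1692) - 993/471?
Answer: -331/157 + I*√1631 ≈ -2.1083 + 40.386*I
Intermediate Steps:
√(61 - 1692) - 993/471 = √(-1631) - 993*1/471 = I*√1631 - 331/157 = -331/157 + I*√1631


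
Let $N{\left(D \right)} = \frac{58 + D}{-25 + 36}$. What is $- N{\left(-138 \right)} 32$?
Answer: $\frac{2560}{11} \approx 232.73$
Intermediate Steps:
$N{\left(D \right)} = \frac{58}{11} + \frac{D}{11}$ ($N{\left(D \right)} = \frac{58 + D}{11} = \left(58 + D\right) \frac{1}{11} = \frac{58}{11} + \frac{D}{11}$)
$- N{\left(-138 \right)} 32 = - \left(\frac{58}{11} + \frac{1}{11} \left(-138\right)\right) 32 = - \left(\frac{58}{11} - \frac{138}{11}\right) 32 = - \frac{\left(-80\right) 32}{11} = \left(-1\right) \left(- \frac{2560}{11}\right) = \frac{2560}{11}$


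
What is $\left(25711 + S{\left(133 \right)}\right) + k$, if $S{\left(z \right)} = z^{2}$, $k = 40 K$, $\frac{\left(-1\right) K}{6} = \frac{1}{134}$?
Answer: $\frac{2907680}{67} \approx 43398.0$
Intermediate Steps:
$K = - \frac{3}{67}$ ($K = - \frac{6}{134} = \left(-6\right) \frac{1}{134} = - \frac{3}{67} \approx -0.044776$)
$k = - \frac{120}{67}$ ($k = 40 \left(- \frac{3}{67}\right) = - \frac{120}{67} \approx -1.791$)
$\left(25711 + S{\left(133 \right)}\right) + k = \left(25711 + 133^{2}\right) - \frac{120}{67} = \left(25711 + 17689\right) - \frac{120}{67} = 43400 - \frac{120}{67} = \frac{2907680}{67}$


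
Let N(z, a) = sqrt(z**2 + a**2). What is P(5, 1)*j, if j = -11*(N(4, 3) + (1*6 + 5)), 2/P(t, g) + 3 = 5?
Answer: -176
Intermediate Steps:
N(z, a) = sqrt(a**2 + z**2)
P(t, g) = 1 (P(t, g) = 2/(-3 + 5) = 2/2 = 2*(1/2) = 1)
j = -176 (j = -11*(sqrt(3**2 + 4**2) + (1*6 + 5)) = -11*(sqrt(9 + 16) + (6 + 5)) = -11*(sqrt(25) + 11) = -11*(5 + 11) = -11*16 = -176)
P(5, 1)*j = 1*(-176) = -176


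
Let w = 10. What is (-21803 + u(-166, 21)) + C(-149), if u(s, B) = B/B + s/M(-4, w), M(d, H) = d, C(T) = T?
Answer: -43819/2 ≈ -21910.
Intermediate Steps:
u(s, B) = 1 - s/4 (u(s, B) = B/B + s/(-4) = 1 + s*(-¼) = 1 - s/4)
(-21803 + u(-166, 21)) + C(-149) = (-21803 + (1 - ¼*(-166))) - 149 = (-21803 + (1 + 83/2)) - 149 = (-21803 + 85/2) - 149 = -43521/2 - 149 = -43819/2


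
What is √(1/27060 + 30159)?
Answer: √5520933689865/13530 ≈ 173.66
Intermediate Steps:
√(1/27060 + 30159) = √(816102541/27060) = √5520933689865/13530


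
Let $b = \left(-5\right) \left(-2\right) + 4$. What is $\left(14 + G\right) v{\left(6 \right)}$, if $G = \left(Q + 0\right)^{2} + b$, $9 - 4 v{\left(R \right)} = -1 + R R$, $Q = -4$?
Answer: $-286$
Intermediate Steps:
$v{\left(R \right)} = \frac{5}{2} - \frac{R^{2}}{4}$ ($v{\left(R \right)} = \frac{9}{4} - \frac{-1 + R R}{4} = \frac{9}{4} - \frac{-1 + R^{2}}{4} = \frac{9}{4} - \left(- \frac{1}{4} + \frac{R^{2}}{4}\right) = \frac{5}{2} - \frac{R^{2}}{4}$)
$b = 14$ ($b = 10 + 4 = 14$)
$G = 30$ ($G = \left(-4 + 0\right)^{2} + 14 = \left(-4\right)^{2} + 14 = 16 + 14 = 30$)
$\left(14 + G\right) v{\left(6 \right)} = \left(14 + 30\right) \left(\frac{5}{2} - \frac{6^{2}}{4}\right) = 44 \left(\frac{5}{2} - 9\right) = 44 \left(- \frac{13}{2}\right) = -286$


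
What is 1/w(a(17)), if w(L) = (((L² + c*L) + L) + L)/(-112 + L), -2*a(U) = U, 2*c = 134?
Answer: 482/2057 ≈ 0.23432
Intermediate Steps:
c = 67 (c = (½)*134 = 67)
a(U) = -U/2
w(L) = (L² + 69*L)/(-112 + L) (w(L) = (((L² + 67*L) + L) + L)/(-112 + L) = ((L² + 68*L) + L)/(-112 + L) = (L² + 69*L)/(-112 + L))
1/w(a(17)) = 1/((-½*17)*(69 - ½*17)/(-112 - ½*17)) = 1/(-17*(69 - 17/2)/(2*(-112 - 17/2))) = 1/(-17/2*121/2/(-241/2)) = 1/(-17/2*(-2/241)*121/2) = 1/(2057/482) = 482/2057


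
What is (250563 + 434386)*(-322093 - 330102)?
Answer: -446720313055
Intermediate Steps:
(250563 + 434386)*(-322093 - 330102) = 684949*(-652195) = -446720313055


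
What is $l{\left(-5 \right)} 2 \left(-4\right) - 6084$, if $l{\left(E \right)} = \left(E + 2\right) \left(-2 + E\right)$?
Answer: $-6252$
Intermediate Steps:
$l{\left(E \right)} = \left(-2 + E\right) \left(2 + E\right)$ ($l{\left(E \right)} = \left(2 + E\right) \left(-2 + E\right) = \left(-2 + E\right) \left(2 + E\right)$)
$l{\left(-5 \right)} 2 \left(-4\right) - 6084 = \left(-4 + \left(-5\right)^{2}\right) 2 \left(-4\right) - 6084 = \left(-4 + 25\right) 2 \left(-4\right) - 6084 = 21 \cdot 2 \left(-4\right) - 6084 = 42 \left(-4\right) - 6084 = -168 - 6084 = -6252$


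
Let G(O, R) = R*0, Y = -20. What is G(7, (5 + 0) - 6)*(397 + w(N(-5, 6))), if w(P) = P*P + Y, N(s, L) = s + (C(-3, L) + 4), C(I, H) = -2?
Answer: 0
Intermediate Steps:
G(O, R) = 0
N(s, L) = 2 + s (N(s, L) = s + (-2 + 4) = s + 2 = 2 + s)
w(P) = -20 + P² (w(P) = P*P - 20 = P² - 20 = -20 + P²)
G(7, (5 + 0) - 6)*(397 + w(N(-5, 6))) = 0*(397 + (-20 + (2 - 5)²)) = 0*(397 + (-20 + (-3)²)) = 0*(397 + (-20 + 9)) = 0*(397 - 11) = 0*386 = 0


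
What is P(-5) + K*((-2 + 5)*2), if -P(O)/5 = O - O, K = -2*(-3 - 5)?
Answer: 96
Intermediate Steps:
K = 16 (K = -2*(-8) = 16)
P(O) = 0 (P(O) = -5*(O - O) = -5*0 = 0)
P(-5) + K*((-2 + 5)*2) = 0 + 16*((-2 + 5)*2) = 0 + 16*(3*2) = 0 + 16*6 = 0 + 96 = 96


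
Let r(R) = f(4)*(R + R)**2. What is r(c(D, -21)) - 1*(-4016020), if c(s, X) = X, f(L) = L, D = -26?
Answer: 4023076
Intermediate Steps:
r(R) = 16*R**2 (r(R) = 4*(R + R)**2 = 4*(2*R)**2 = 4*(4*R**2) = 16*R**2)
r(c(D, -21)) - 1*(-4016020) = 16*(-21)**2 - 1*(-4016020) = 16*441 + 4016020 = 7056 + 4016020 = 4023076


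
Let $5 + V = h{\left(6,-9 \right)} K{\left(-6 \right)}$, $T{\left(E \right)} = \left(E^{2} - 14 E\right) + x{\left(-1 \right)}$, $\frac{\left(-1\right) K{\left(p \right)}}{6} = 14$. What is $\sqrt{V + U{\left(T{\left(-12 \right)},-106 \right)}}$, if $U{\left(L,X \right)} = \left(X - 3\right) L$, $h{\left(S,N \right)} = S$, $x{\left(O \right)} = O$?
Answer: $2 i \sqrt{8602} \approx 185.49 i$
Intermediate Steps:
$K{\left(p \right)} = -84$ ($K{\left(p \right)} = \left(-6\right) 14 = -84$)
$T{\left(E \right)} = -1 + E^{2} - 14 E$ ($T{\left(E \right)} = \left(E^{2} - 14 E\right) - 1 = -1 + E^{2} - 14 E$)
$U{\left(L,X \right)} = L \left(-3 + X\right)$ ($U{\left(L,X \right)} = \left(-3 + X\right) L = L \left(-3 + X\right)$)
$V = -509$ ($V = -5 + 6 \left(-84\right) = -5 - 504 = -509$)
$\sqrt{V + U{\left(T{\left(-12 \right)},-106 \right)}} = \sqrt{-509 + \left(-1 + \left(-12\right)^{2} - -168\right) \left(-3 - 106\right)} = \sqrt{-509 + \left(-1 + 144 + 168\right) \left(-109\right)} = \sqrt{-509 + 311 \left(-109\right)} = \sqrt{-509 - 33899} = \sqrt{-34408} = 2 i \sqrt{8602}$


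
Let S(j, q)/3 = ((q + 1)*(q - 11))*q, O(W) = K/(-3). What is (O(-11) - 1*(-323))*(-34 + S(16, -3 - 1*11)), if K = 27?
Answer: -4296776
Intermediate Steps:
O(W) = -9 (O(W) = 27/(-3) = 27*(-1/3) = -9)
S(j, q) = 3*q*(1 + q)*(-11 + q) (S(j, q) = 3*(((q + 1)*(q - 11))*q) = 3*(((1 + q)*(-11 + q))*q) = 3*(q*(1 + q)*(-11 + q)) = 3*q*(1 + q)*(-11 + q))
(O(-11) - 1*(-323))*(-34 + S(16, -3 - 1*11)) = (-9 - 1*(-323))*(-34 + 3*(-3 - 1*11)*(-11 + (-3 - 1*11)**2 - 10*(-3 - 1*11))) = (-9 + 323)*(-34 + 3*(-3 - 11)*(-11 + (-3 - 11)**2 - 10*(-3 - 11))) = 314*(-34 + 3*(-14)*(-11 + (-14)**2 - 10*(-14))) = 314*(-34 + 3*(-14)*(-11 + 196 + 140)) = 314*(-34 + 3*(-14)*325) = 314*(-34 - 13650) = 314*(-13684) = -4296776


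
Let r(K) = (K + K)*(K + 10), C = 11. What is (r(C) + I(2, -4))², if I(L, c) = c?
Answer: 209764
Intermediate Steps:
r(K) = 2*K*(10 + K) (r(K) = (2*K)*(10 + K) = 2*K*(10 + K))
(r(C) + I(2, -4))² = (2*11*(10 + 11) - 4)² = (2*11*21 - 4)² = (462 - 4)² = 458² = 209764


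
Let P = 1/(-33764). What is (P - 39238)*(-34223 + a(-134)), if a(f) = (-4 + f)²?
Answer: 20109622393107/33764 ≈ 5.9559e+8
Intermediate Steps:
P = -1/33764 ≈ -2.9617e-5
(P - 39238)*(-34223 + a(-134)) = (-1/33764 - 39238)*(-34223 + (-4 - 134)²) = -1324831833*(-34223 + (-138)²)/33764 = -1324831833*(-34223 + 19044)/33764 = -1324831833/33764*(-15179) = 20109622393107/33764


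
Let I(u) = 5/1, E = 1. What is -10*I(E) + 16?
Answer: -34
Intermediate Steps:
I(u) = 5 (I(u) = 5*1 = 5)
-10*I(E) + 16 = -10*5 + 16 = -50 + 16 = -34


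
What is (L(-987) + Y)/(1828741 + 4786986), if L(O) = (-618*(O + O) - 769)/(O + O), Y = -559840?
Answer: -1106343323/13059445098 ≈ -0.084716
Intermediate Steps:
L(O) = (-769 - 1236*O)/(2*O) (L(O) = (-1236*O - 769)/((2*O)) = (-1236*O - 769)*(1/(2*O)) = (-769 - 1236*O)*(1/(2*O)) = (-769 - 1236*O)/(2*O))
(L(-987) + Y)/(1828741 + 4786986) = ((-618 - 769/2/(-987)) - 559840)/(1828741 + 4786986) = ((-618 - 769/2*(-1/987)) - 559840)/6615727 = ((-618 + 769/1974) - 559840)*(1/6615727) = (-1219163/1974 - 559840)*(1/6615727) = -1106343323/1974*1/6615727 = -1106343323/13059445098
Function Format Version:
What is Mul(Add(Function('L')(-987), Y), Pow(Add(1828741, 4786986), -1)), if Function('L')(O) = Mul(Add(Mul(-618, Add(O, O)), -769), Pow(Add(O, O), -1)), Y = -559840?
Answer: Rational(-1106343323, 13059445098) ≈ -0.084716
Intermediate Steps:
Function('L')(O) = Mul(Rational(1, 2), Pow(O, -1), Add(-769, Mul(-1236, O))) (Function('L')(O) = Mul(Add(Mul(-618, Mul(2, O)), -769), Pow(Mul(2, O), -1)) = Mul(Add(Mul(-1236, O), -769), Mul(Rational(1, 2), Pow(O, -1))) = Mul(Add(-769, Mul(-1236, O)), Mul(Rational(1, 2), Pow(O, -1))) = Mul(Rational(1, 2), Pow(O, -1), Add(-769, Mul(-1236, O))))
Mul(Add(Function('L')(-987), Y), Pow(Add(1828741, 4786986), -1)) = Mul(Add(Add(-618, Mul(Rational(-769, 2), Pow(-987, -1))), -559840), Pow(Add(1828741, 4786986), -1)) = Mul(Add(Add(-618, Mul(Rational(-769, 2), Rational(-1, 987))), -559840), Pow(6615727, -1)) = Mul(Add(Add(-618, Rational(769, 1974)), -559840), Rational(1, 6615727)) = Mul(Add(Rational(-1219163, 1974), -559840), Rational(1, 6615727)) = Mul(Rational(-1106343323, 1974), Rational(1, 6615727)) = Rational(-1106343323, 13059445098)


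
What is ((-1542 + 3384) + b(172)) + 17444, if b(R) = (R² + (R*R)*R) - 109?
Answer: 5137209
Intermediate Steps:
b(R) = -109 + R² + R³ (b(R) = (R² + R²*R) - 109 = (R² + R³) - 109 = -109 + R² + R³)
((-1542 + 3384) + b(172)) + 17444 = ((-1542 + 3384) + (-109 + 172² + 172³)) + 17444 = (1842 + (-109 + 29584 + 5088448)) + 17444 = (1842 + 5117923) + 17444 = 5119765 + 17444 = 5137209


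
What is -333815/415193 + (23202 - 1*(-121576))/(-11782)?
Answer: -32021910242/2445901963 ≈ -13.092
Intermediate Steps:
-333815/415193 + (23202 - 1*(-121576))/(-11782) = -333815*1/415193 + (23202 + 121576)*(-1/11782) = -333815/415193 + 144778*(-1/11782) = -333815/415193 - 72389/5891 = -32021910242/2445901963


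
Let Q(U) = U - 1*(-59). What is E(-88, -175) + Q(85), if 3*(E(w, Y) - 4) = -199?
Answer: 245/3 ≈ 81.667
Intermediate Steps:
E(w, Y) = -187/3 (E(w, Y) = 4 + (⅓)*(-199) = 4 - 199/3 = -187/3)
Q(U) = 59 + U (Q(U) = U + 59 = 59 + U)
E(-88, -175) + Q(85) = -187/3 + (59 + 85) = -187/3 + 144 = 245/3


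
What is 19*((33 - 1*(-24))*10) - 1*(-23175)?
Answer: 34005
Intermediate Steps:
19*((33 - 1*(-24))*10) - 1*(-23175) = 19*((33 + 24)*10) + 23175 = 19*(57*10) + 23175 = 19*570 + 23175 = 10830 + 23175 = 34005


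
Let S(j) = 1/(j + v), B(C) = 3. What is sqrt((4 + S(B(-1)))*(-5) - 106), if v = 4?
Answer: I*sqrt(6209)/7 ≈ 11.257*I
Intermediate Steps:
S(j) = 1/(4 + j) (S(j) = 1/(j + 4) = 1/(4 + j))
sqrt((4 + S(B(-1)))*(-5) - 106) = sqrt((4 + 1/(4 + 3))*(-5) - 106) = sqrt((4 + 1/7)*(-5) - 106) = sqrt((29/7)*(-5) - 106) = sqrt(-145/7 - 106) = sqrt(-887/7) = I*sqrt(6209)/7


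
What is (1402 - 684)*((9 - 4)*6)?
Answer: 21540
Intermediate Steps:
(1402 - 684)*((9 - 4)*6) = 718*(5*6) = 718*30 = 21540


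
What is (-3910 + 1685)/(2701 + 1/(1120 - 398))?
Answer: -1606450/1950123 ≈ -0.82377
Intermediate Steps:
(-3910 + 1685)/(2701 + 1/(1120 - 398)) = -2225/(2701 + 1/722) = -2225/1950123/722 = -2225*722/1950123 = -1606450/1950123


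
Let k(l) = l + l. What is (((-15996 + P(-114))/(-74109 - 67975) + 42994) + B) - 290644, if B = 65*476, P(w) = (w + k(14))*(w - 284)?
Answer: -7697760468/35521 ≈ -2.1671e+5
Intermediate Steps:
k(l) = 2*l
P(w) = (-284 + w)*(28 + w) (P(w) = (w + 2*14)*(w - 284) = (w + 28)*(-284 + w) = (28 + w)*(-284 + w) = (-284 + w)*(28 + w))
B = 30940
(((-15996 + P(-114))/(-74109 - 67975) + 42994) + B) - 290644 = (((-15996 + (-7952 + (-114)**2 - 256*(-114)))/(-74109 - 67975) + 42994) + 30940) - 290644 = (((-15996 + (-7952 + 12996 + 29184))/(-142084) + 42994) + 30940) - 290644 = (((-15996 + 34228)*(-1/142084) + 42994) + 30940) - 290644 = ((18232*(-1/142084) + 42994) + 30940) - 290644 = ((-4558/35521 + 42994) + 30940) - 290644 = (1527185316/35521 + 30940) - 290644 = 2626205056/35521 - 290644 = -7697760468/35521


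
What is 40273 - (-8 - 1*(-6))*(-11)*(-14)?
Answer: 40581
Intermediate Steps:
40273 - (-8 - 1*(-6))*(-11)*(-14) = 40273 - (-8 + 6)*(-11)*(-14) = 40273 - (-2*(-11))*(-14) = 40273 - 22*(-14) = 40273 - 1*(-308) = 40273 + 308 = 40581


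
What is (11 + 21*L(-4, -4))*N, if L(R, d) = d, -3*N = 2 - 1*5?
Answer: -73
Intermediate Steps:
N = 1 (N = -(2 - 1*5)/3 = -(2 - 5)/3 = -1/3*(-3) = 1)
(11 + 21*L(-4, -4))*N = (11 + 21*(-4))*1 = (11 - 84)*1 = -73*1 = -73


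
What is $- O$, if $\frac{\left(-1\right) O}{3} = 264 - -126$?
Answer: $1170$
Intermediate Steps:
$O = -1170$ ($O = - 3 \left(264 - -126\right) = - 3 \left(264 + 126\right) = \left(-3\right) 390 = -1170$)
$- O = \left(-1\right) \left(-1170\right) = 1170$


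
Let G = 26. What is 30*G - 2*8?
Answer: 764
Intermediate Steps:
30*G - 2*8 = 30*26 - 2*8 = 780 - 16 = 764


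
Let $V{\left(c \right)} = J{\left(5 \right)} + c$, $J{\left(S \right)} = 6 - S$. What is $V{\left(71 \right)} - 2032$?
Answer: $-1960$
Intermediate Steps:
$V{\left(c \right)} = 1 + c$ ($V{\left(c \right)} = \left(6 - 5\right) + c = 1 + c$)
$V{\left(71 \right)} - 2032 = \left(1 + 71\right) - 2032 = 72 - 2032 = -1960$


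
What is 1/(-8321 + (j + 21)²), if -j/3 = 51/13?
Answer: -169/1391849 ≈ -0.00012142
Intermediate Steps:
j = -153/13 ≈ -11.769
1/(-8321 + (j + 21)²) = 1/(-8321 + (-153/13 + 21)²) = 1/(-8321 + (120/13)²) = 1/(-8321 + 14400/169) = 1/(-1391849/169) = -169/1391849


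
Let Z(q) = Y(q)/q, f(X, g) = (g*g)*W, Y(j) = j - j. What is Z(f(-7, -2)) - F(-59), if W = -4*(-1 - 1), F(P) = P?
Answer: 59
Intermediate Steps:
W = 8 (W = -4*(-2) = 8)
Y(j) = 0
f(X, g) = 8*g**2 (f(X, g) = (g*g)*8 = g**2*8 = 8*g**2)
Z(q) = 0 (Z(q) = 0/q = 0)
Z(f(-7, -2)) - F(-59) = 0 - 1*(-59) = 0 + 59 = 59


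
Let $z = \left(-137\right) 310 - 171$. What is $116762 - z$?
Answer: $159403$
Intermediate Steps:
$z = -42641$ ($z = -42470 - 171 = -42641$)
$116762 - z = 116762 - -42641 = 116762 + 42641 = 159403$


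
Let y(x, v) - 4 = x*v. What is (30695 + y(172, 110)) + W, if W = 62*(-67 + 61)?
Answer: 49247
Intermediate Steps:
y(x, v) = 4 + v*x (y(x, v) = 4 + x*v = 4 + v*x)
W = -372 (W = 62*(-6) = -372)
(30695 + y(172, 110)) + W = (30695 + (4 + 110*172)) - 372 = (30695 + (4 + 18920)) - 372 = (30695 + 18924) - 372 = 49619 - 372 = 49247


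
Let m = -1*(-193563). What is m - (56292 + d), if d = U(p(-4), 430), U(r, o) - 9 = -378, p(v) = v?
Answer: 137640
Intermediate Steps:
U(r, o) = -369 (U(r, o) = 9 - 378 = -369)
d = -369
m = 193563
m - (56292 + d) = 193563 - (56292 - 369) = 193563 - 1*55923 = 193563 - 55923 = 137640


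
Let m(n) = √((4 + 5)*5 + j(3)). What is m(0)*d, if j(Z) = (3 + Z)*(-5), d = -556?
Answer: -556*√15 ≈ -2153.4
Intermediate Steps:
j(Z) = -15 - 5*Z
m(n) = √15 (m(n) = √((4 + 5)*5 + (-15 - 5*3)) = √(9*5 + (-15 - 15)) = √(45 - 30) = √15)
m(0)*d = √15*(-556) = -556*√15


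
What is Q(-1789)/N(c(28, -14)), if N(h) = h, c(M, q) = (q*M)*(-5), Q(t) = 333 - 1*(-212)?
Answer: 109/392 ≈ 0.27806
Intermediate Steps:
Q(t) = 545 (Q(t) = 333 + 212 = 545)
c(M, q) = -5*M*q (c(M, q) = (M*q)*(-5) = -5*M*q)
Q(-1789)/N(c(28, -14)) = 545/((-5*28*(-14))) = 545/1960 = 545*(1/1960) = 109/392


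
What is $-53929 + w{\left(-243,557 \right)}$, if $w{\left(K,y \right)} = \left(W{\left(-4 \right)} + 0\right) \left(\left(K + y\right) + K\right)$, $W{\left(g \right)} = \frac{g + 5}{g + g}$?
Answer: $- \frac{431503}{8} \approx -53938.0$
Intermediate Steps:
$W{\left(g \right)} = \frac{5 + g}{2 g}$
$w{\left(K,y \right)} = - \frac{K}{4} - \frac{y}{8}$ ($w{\left(K,y \right)} = \left(\frac{5 - 4}{2 \left(-4\right)} + 0\right) \left(\left(K + y\right) + K\right) = \left(\frac{1}{2} \left(- \frac{1}{4}\right) 1 + 0\right) \left(y + 2 K\right) = \left(- \frac{1}{8} + 0\right) \left(y + 2 K\right) = - \frac{y + 2 K}{8} = - \frac{K}{4} - \frac{y}{8}$)
$-53929 + w{\left(-243,557 \right)} = -53929 - \frac{71}{8} = - \frac{431503}{8}$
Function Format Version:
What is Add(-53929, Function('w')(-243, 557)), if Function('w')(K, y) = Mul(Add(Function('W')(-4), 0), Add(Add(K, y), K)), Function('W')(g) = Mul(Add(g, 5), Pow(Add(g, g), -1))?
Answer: Rational(-431503, 8) ≈ -53938.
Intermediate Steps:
Function('W')(g) = Mul(Rational(1, 2), Pow(g, -1), Add(5, g)) (Function('W')(g) = Mul(Add(5, g), Pow(Mul(2, g), -1)) = Mul(Add(5, g), Mul(Rational(1, 2), Pow(g, -1))) = Mul(Rational(1, 2), Pow(g, -1), Add(5, g)))
Function('w')(K, y) = Add(Mul(Rational(-1, 4), K), Mul(Rational(-1, 8), y)) (Function('w')(K, y) = Mul(Add(Mul(Rational(1, 2), Pow(-4, -1), Add(5, -4)), 0), Add(Add(K, y), K)) = Mul(Add(Mul(Rational(1, 2), Rational(-1, 4), 1), 0), Add(y, Mul(2, K))) = Mul(Add(Rational(-1, 8), 0), Add(y, Mul(2, K))) = Mul(Rational(-1, 8), Add(y, Mul(2, K))) = Add(Mul(Rational(-1, 4), K), Mul(Rational(-1, 8), y)))
Add(-53929, Function('w')(-243, 557)) = Add(-53929, Add(Mul(Rational(-1, 4), -243), Mul(Rational(-1, 8), 557))) = Add(-53929, Add(Rational(243, 4), Rational(-557, 8))) = Add(-53929, Rational(-71, 8)) = Rational(-431503, 8)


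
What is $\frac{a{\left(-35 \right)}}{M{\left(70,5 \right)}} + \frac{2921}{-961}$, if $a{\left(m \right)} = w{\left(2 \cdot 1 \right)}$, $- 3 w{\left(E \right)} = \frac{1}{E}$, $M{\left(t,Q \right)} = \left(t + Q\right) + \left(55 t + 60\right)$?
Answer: $- \frac{69842071}{22977510} \approx -3.0396$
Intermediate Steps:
$M{\left(t,Q \right)} = 60 + Q + 56 t$ ($M{\left(t,Q \right)} = \left(Q + t\right) + \left(60 + 55 t\right) = 60 + Q + 56 t$)
$w{\left(E \right)} = - \frac{1}{3 E}$
$a{\left(m \right)} = - \frac{1}{6}$ ($a{\left(m \right)} = - \frac{1}{3 \cdot 2 \cdot 1} = - \frac{1}{3 \cdot 2} = \left(- \frac{1}{3}\right) \frac{1}{2} = - \frac{1}{6}$)
$\frac{a{\left(-35 \right)}}{M{\left(70,5 \right)}} + \frac{2921}{-961} = - \frac{1}{6 \left(60 + 5 + 56 \cdot 70\right)} + \frac{2921}{-961} = - \frac{1}{6 \left(60 + 5 + 3920\right)} + 2921 \left(- \frac{1}{961}\right) = - \frac{1}{6 \cdot 3985} - \frac{2921}{961} = \left(- \frac{1}{6}\right) \frac{1}{3985} - \frac{2921}{961} = - \frac{1}{23910} - \frac{2921}{961} = - \frac{69842071}{22977510}$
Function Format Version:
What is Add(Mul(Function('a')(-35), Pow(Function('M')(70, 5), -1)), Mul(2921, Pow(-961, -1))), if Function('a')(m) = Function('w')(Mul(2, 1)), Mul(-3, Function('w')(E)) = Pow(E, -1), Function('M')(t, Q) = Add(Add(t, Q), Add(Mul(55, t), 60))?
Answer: Rational(-69842071, 22977510) ≈ -3.0396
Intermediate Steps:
Function('M')(t, Q) = Add(60, Q, Mul(56, t)) (Function('M')(t, Q) = Add(Add(Q, t), Add(60, Mul(55, t))) = Add(60, Q, Mul(56, t)))
Function('w')(E) = Mul(Rational(-1, 3), Pow(E, -1))
Function('a')(m) = Rational(-1, 6) (Function('a')(m) = Mul(Rational(-1, 3), Pow(Mul(2, 1), -1)) = Mul(Rational(-1, 3), Pow(2, -1)) = Mul(Rational(-1, 3), Rational(1, 2)) = Rational(-1, 6))
Add(Mul(Function('a')(-35), Pow(Function('M')(70, 5), -1)), Mul(2921, Pow(-961, -1))) = Add(Mul(Rational(-1, 6), Pow(Add(60, 5, Mul(56, 70)), -1)), Mul(2921, Pow(-961, -1))) = Add(Mul(Rational(-1, 6), Pow(Add(60, 5, 3920), -1)), Mul(2921, Rational(-1, 961))) = Add(Mul(Rational(-1, 6), Pow(3985, -1)), Rational(-2921, 961)) = Add(Mul(Rational(-1, 6), Rational(1, 3985)), Rational(-2921, 961)) = Add(Rational(-1, 23910), Rational(-2921, 961)) = Rational(-69842071, 22977510)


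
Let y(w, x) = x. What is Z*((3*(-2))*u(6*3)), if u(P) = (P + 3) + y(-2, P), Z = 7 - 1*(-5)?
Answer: -2808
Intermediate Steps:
Z = 12 (Z = 7 + 5 = 12)
u(P) = 3 + 2*P (u(P) = (P + 3) + P = (3 + P) + P = 3 + 2*P)
Z*((3*(-2))*u(6*3)) = 12*((3*(-2))*(3 + 2*(6*3))) = 12*(-6*(3 + 2*18)) = 12*(-6*(3 + 36)) = 12*(-6*39) = 12*(-234) = -2808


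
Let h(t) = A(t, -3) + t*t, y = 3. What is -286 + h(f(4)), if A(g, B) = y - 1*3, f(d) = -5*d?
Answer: 114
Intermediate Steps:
A(g, B) = 0 (A(g, B) = 3 - 1*3 = 3 - 3 = 0)
h(t) = t² (h(t) = 0 + t*t = 0 + t² = t²)
-286 + h(f(4)) = -286 + (-5*4)² = -286 + (-20)² = -286 + 400 = 114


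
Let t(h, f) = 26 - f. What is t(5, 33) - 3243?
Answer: -3250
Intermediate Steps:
t(5, 33) - 3243 = (26 - 1*33) - 3243 = (26 - 33) - 3243 = -7 - 3243 = -3250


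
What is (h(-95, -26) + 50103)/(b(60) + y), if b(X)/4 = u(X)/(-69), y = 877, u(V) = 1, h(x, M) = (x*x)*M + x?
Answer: -12740298/60509 ≈ -210.55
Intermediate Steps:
h(x, M) = x + M*x² (h(x, M) = x²*M + x = M*x² + x = x + M*x²)
b(X) = -4/69 (b(X) = 4*(1/(-69)) = 4*(1*(-1/69)) = 4*(-1/69) = -4/69)
(h(-95, -26) + 50103)/(b(60) + y) = (-95*(1 - 26*(-95)) + 50103)/(-4/69 + 877) = (-95*(1 + 2470) + 50103)/(60509/69) = (-95*2471 + 50103)*(69/60509) = (-234745 + 50103)*(69/60509) = -184642*69/60509 = -12740298/60509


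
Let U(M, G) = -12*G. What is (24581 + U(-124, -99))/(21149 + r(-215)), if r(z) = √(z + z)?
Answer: 544988581/447280631 - 25769*I*√430/447280631 ≈ 1.2184 - 0.0011947*I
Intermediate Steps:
r(z) = √2*√z (r(z) = √(2*z) = √2*√z)
(24581 + U(-124, -99))/(21149 + r(-215)) = (24581 - 12*(-99))/(21149 + √2*√(-215)) = (24581 + 1188)/(21149 + √2*(I*√215)) = 25769/(21149 + I*√430)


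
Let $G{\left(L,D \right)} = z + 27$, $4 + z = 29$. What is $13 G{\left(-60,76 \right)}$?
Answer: $676$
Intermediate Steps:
$z = 25$ ($z = -4 + 29 = 25$)
$G{\left(L,D \right)} = 52$ ($G{\left(L,D \right)} = 25 + 27 = 52$)
$13 G{\left(-60,76 \right)} = 13 \cdot 52 = 676$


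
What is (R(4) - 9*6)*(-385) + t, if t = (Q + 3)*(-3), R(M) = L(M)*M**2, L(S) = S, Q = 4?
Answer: -3871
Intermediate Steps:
R(M) = M**3 (R(M) = M*M**2 = M**3)
t = -21 (t = (4 + 3)*(-3) = 7*(-3) = -21)
(R(4) - 9*6)*(-385) + t = (4**3 - 9*6)*(-385) - 21 = (64 - 54)*(-385) - 21 = 10*(-385) - 21 = -3850 - 21 = -3871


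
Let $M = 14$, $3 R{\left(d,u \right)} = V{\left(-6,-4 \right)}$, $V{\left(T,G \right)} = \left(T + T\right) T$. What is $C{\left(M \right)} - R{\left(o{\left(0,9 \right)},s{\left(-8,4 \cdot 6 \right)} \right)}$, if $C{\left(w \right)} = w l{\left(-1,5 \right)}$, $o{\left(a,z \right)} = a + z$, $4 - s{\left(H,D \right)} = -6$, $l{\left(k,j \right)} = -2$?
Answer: $-52$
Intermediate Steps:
$s{\left(H,D \right)} = 10$ ($s{\left(H,D \right)} = 4 - -6 = 4 + 6 = 10$)
$V{\left(T,G \right)} = 2 T^{2}$ ($V{\left(T,G \right)} = 2 T T = 2 T^{2}$)
$R{\left(d,u \right)} = 24$ ($R{\left(d,u \right)} = \frac{2 \left(-6\right)^{2}}{3} = \frac{2 \cdot 36}{3} = \frac{1}{3} \cdot 72 = 24$)
$C{\left(w \right)} = - 2 w$ ($C{\left(w \right)} = w \left(-2\right) = - 2 w$)
$C{\left(M \right)} - R{\left(o{\left(0,9 \right)},s{\left(-8,4 \cdot 6 \right)} \right)} = \left(-2\right) 14 - 24 = -28 - 24 = -52$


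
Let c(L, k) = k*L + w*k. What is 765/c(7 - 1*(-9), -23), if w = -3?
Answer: -765/299 ≈ -2.5585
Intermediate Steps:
c(L, k) = -3*k + L*k (c(L, k) = k*L - 3*k = L*k - 3*k = -3*k + L*k)
765/c(7 - 1*(-9), -23) = 765/((-23*(-3 + (7 - 1*(-9))))) = 765/((-23*(-3 + (7 + 9)))) = 765/((-23*(-3 + 16))) = 765/((-23*13)) = 765/(-299) = 765*(-1/299) = -765/299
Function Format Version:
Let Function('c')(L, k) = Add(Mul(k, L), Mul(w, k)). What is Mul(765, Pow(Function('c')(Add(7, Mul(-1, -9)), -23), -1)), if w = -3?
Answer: Rational(-765, 299) ≈ -2.5585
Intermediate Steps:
Function('c')(L, k) = Add(Mul(-3, k), Mul(L, k)) (Function('c')(L, k) = Add(Mul(k, L), Mul(-3, k)) = Add(Mul(L, k), Mul(-3, k)) = Add(Mul(-3, k), Mul(L, k)))
Mul(765, Pow(Function('c')(Add(7, Mul(-1, -9)), -23), -1)) = Mul(765, Pow(Mul(-23, Add(-3, Add(7, Mul(-1, -9)))), -1)) = Mul(765, Pow(Mul(-23, Add(-3, Add(7, 9))), -1)) = Mul(765, Pow(Mul(-23, Add(-3, 16)), -1)) = Mul(765, Pow(Mul(-23, 13), -1)) = Mul(765, Pow(-299, -1)) = Mul(765, Rational(-1, 299)) = Rational(-765, 299)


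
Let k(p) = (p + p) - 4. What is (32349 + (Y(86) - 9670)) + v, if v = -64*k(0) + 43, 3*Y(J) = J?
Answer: 69020/3 ≈ 23007.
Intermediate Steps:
Y(J) = J/3
k(p) = -4 + 2*p (k(p) = 2*p - 4 = -4 + 2*p)
v = 299 (v = -64*(-4 + 2*0) + 43 = -64*(-4 + 0) + 43 = -64*(-4) + 43 = 256 + 43 = 299)
(32349 + (Y(86) - 9670)) + v = (32349 + ((1/3)*86 - 9670)) + 299 = (32349 + (86/3 - 9670)) + 299 = (32349 - 28924/3) + 299 = 68123/3 + 299 = 69020/3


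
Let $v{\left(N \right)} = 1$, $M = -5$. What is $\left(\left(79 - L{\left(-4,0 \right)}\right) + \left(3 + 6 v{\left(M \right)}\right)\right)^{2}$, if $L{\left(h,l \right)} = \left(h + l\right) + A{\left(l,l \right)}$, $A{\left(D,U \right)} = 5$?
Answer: $7569$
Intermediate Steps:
$L{\left(h,l \right)} = 5 + h + l$ ($L{\left(h,l \right)} = \left(h + l\right) + 5 = 5 + h + l$)
$\left(\left(79 - L{\left(-4,0 \right)}\right) + \left(3 + 6 v{\left(M \right)}\right)\right)^{2} = \left(\left(79 - \left(5 - 4 + 0\right)\right) + \left(3 + 6 \cdot 1\right)\right)^{2} = \left(\left(79 - 1\right) + \left(3 + 6\right)\right)^{2} = \left(\left(79 - 1\right) + 9\right)^{2} = \left(78 + 9\right)^{2} = 87^{2} = 7569$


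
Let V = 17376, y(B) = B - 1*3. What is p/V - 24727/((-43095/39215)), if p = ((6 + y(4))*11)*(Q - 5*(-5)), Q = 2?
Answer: 1123270895879/49921248 ≈ 22501.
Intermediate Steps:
y(B) = -3 + B (y(B) = B - 3 = -3 + B)
p = 2079 (p = ((6 + (-3 + 4))*11)*(2 - 5*(-5)) = ((6 + 1)*11)*(2 + 25) = (7*11)*27 = 77*27 = 2079)
p/V - 24727/((-43095/39215)) = 2079/17376 - 24727/((-43095/39215)) = 2079*(1/17376) - 24727/((-43095*1/39215)) = 693/5792 - 24727/(-8619/7843) = 693/5792 - 24727*(-7843/8619) = 693/5792 + 193933861/8619 = 1123270895879/49921248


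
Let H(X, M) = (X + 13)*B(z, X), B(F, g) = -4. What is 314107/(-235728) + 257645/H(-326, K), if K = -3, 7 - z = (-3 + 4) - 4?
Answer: 15085219649/73782864 ≈ 204.45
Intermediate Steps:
z = 10 (z = 7 - ((-3 + 4) - 4) = 7 - (1 - 4) = 7 - 1*(-3) = 7 + 3 = 10)
H(X, M) = -52 - 4*X (H(X, M) = (X + 13)*(-4) = (13 + X)*(-4) = -52 - 4*X)
314107/(-235728) + 257645/H(-326, K) = 314107/(-235728) + 257645/(-52 - 4*(-326)) = 314107*(-1/235728) + 257645/(-52 + 1304) = -314107/235728 + 257645/1252 = 15085219649/73782864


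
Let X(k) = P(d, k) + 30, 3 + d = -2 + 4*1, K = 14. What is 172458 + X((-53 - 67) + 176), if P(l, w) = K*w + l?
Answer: 173271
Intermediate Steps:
d = -1 (d = -3 + (-2 + 4*1) = -3 + (-2 + 4) = -3 + 2 = -1)
P(l, w) = l + 14*w (P(l, w) = 14*w + l = l + 14*w)
X(k) = 29 + 14*k (X(k) = (-1 + 14*k) + 30 = 29 + 14*k)
172458 + X((-53 - 67) + 176) = 172458 + (29 + 14*((-53 - 67) + 176)) = 172458 + (29 + 14*(-120 + 176)) = 172458 + (29 + 14*56) = 172458 + (29 + 784) = 172458 + 813 = 173271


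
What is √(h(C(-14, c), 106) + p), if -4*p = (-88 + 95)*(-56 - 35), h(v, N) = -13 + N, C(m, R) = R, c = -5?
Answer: √1009/2 ≈ 15.882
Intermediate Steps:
p = 637/4 (p = -(-88 + 95)*(-56 - 35)/4 = -7*(-91)/4 = -¼*(-637) = 637/4 ≈ 159.25)
√(h(C(-14, c), 106) + p) = √((-13 + 106) + 637/4) = √(93 + 637/4) = √(1009/4) = √1009/2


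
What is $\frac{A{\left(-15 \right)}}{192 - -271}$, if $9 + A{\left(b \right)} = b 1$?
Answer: $- \frac{24}{463} \approx -0.051836$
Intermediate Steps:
$A{\left(b \right)} = -9 + b$ ($A{\left(b \right)} = -9 + b 1 = -9 + b$)
$\frac{A{\left(-15 \right)}}{192 - -271} = \frac{-9 - 15}{192 - -271} = - \frac{24}{192 + 271} = - \frac{24}{463}$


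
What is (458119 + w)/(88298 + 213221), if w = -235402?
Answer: 222717/301519 ≈ 0.73865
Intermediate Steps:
(458119 + w)/(88298 + 213221) = (458119 - 235402)/(88298 + 213221) = 222717/301519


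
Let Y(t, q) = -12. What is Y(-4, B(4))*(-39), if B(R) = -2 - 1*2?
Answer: 468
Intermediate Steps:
B(R) = -4 (B(R) = -2 - 2 = -4)
Y(-4, B(4))*(-39) = -12*(-39) = 468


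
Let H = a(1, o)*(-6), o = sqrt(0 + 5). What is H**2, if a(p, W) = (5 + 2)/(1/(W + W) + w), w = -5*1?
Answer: 35280/(1 - 10*sqrt(5))**2 ≈ 77.321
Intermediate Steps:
o = sqrt(5) ≈ 2.2361
w = -5
a(p, W) = 7/(-5 + 1/(2*W)) (a(p, W) = (5 + 2)/(1/(W + W) - 5) = 7/(1/(2*W) - 5) = 7/(-5 + 1/(2*W)))
H = -84*sqrt(5)/(1 - 10*sqrt(5)) (H = (14*sqrt(5)/(1 - 10*sqrt(5)))*(-6) = -84*sqrt(5)/(1 - 10*sqrt(5)) ≈ 8.7932)
H**2 = (4200/499 + 84*sqrt(5)/499)**2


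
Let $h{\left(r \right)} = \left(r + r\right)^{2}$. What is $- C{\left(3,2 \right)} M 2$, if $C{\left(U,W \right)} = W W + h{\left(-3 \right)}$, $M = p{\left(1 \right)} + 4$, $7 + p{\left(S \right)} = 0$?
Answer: $240$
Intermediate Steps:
$p{\left(S \right)} = -7$ ($p{\left(S \right)} = -7 + 0 = -7$)
$h{\left(r \right)} = 4 r^{2}$ ($h{\left(r \right)} = \left(2 r\right)^{2} = 4 r^{2}$)
$M = -3$ ($M = -7 + 4 = -3$)
$C{\left(U,W \right)} = 36 + W^{2}$ ($C{\left(U,W \right)} = W W + 4 \left(-3\right)^{2} = W^{2} + 4 \cdot 9 = W^{2} + 36 = 36 + W^{2}$)
$- C{\left(3,2 \right)} M 2 = - \left(36 + 2^{2}\right) \left(-3\right) 2 = - \left(36 + 4\right) \left(-3\right) 2 = - 40 \left(-3\right) 2 = - \left(-120\right) 2 = \left(-1\right) \left(-240\right) = 240$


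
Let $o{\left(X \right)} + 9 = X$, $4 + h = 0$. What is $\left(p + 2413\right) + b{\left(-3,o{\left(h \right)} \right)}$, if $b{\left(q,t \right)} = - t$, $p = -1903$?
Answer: $523$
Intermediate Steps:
$h = -4$ ($h = -4 + 0 = -4$)
$o{\left(X \right)} = -9 + X$
$\left(p + 2413\right) + b{\left(-3,o{\left(h \right)} \right)} = \left(-1903 + 2413\right) - \left(-9 - 4\right) = 510 - -13 = 510 + 13 = 523$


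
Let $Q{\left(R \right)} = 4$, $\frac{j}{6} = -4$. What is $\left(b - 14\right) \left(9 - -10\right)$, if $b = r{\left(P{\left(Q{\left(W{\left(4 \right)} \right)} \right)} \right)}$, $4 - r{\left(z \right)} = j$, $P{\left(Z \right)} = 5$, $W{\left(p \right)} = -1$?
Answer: $266$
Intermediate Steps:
$j = -24$ ($j = 6 \left(-4\right) = -24$)
$r{\left(z \right)} = 28$ ($r{\left(z \right)} = 4 - -24 = 4 + 24 = 28$)
$b = 28$
$\left(b - 14\right) \left(9 - -10\right) = \left(28 - 14\right) \left(9 - -10\right) = 14 \left(9 + 10\right) = 14 \cdot 19 = 266$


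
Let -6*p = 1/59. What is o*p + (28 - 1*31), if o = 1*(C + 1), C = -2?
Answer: -1061/354 ≈ -2.9972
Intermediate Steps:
p = -1/354 (p = -1/6/59 = -1/6*1/59 = -1/354 ≈ -0.0028249)
o = -1 (o = 1*(-2 + 1) = 1*(-1) = -1)
o*p + (28 - 1*31) = -1*(-1/354) + (28 - 1*31) = 1/354 + (28 - 31) = 1/354 - 3 = -1061/354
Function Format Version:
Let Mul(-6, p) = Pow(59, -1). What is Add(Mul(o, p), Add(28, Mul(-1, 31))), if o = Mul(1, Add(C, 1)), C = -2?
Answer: Rational(-1061, 354) ≈ -2.9972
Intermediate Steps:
p = Rational(-1, 354) (p = Mul(Rational(-1, 6), Pow(59, -1)) = Mul(Rational(-1, 6), Rational(1, 59)) = Rational(-1, 354) ≈ -0.0028249)
o = -1 (o = Mul(1, Add(-2, 1)) = Mul(1, -1) = -1)
Add(Mul(o, p), Add(28, Mul(-1, 31))) = Add(Mul(-1, Rational(-1, 354)), Add(28, Mul(-1, 31))) = Add(Rational(1, 354), Add(28, -31)) = Add(Rational(1, 354), -3) = Rational(-1061, 354)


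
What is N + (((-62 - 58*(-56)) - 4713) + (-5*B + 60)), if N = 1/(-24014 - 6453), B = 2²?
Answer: -45304430/30467 ≈ -1487.0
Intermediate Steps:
B = 4
N = -1/30467 (N = 1/(-30467) = -1/30467 ≈ -3.2822e-5)
N + (((-62 - 58*(-56)) - 4713) + (-5*B + 60)) = -1/30467 + (((-62 - 58*(-56)) - 4713) + (-5*4 + 60)) = -1/30467 + (((-62 + 3248) - 4713) + (-20 + 60)) = -1/30467 + ((3186 - 4713) + 40) = -1/30467 + (-1527 + 40) = -1/30467 - 1487 = -45304430/30467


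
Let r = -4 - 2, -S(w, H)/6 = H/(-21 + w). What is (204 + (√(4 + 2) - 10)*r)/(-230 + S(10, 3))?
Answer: -363/314 + 33*√6/1256 ≈ -1.0917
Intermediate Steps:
S(w, H) = -6*H/(-21 + w)
r = -6
(204 + (√(4 + 2) - 10)*r)/(-230 + S(10, 3)) = (204 + (√(4 + 2) - 10)*(-6))/(-230 - 6*3/(-21 + 10)) = (204 + (√6 - 10)*(-6))/(-230 - 6*3/(-11)) = (204 + (-10 + √6)*(-6))/(-230 - 6*3*(-1/11)) = (204 + (60 - 6*√6))/(-230 + 18/11) = (264 - 6*√6)/(-2512/11) = (264 - 6*√6)*(-11/2512) = -363/314 + 33*√6/1256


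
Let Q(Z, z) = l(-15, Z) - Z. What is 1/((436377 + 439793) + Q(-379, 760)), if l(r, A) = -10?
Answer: 1/876539 ≈ 1.1409e-6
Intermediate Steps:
Q(Z, z) = -10 - Z
1/((436377 + 439793) + Q(-379, 760)) = 1/((436377 + 439793) + (-10 - 1*(-379))) = 1/(876170 + (-10 + 379)) = 1/(876170 + 369) = 1/876539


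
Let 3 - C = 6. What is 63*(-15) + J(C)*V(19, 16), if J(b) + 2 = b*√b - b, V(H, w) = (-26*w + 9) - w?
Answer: -1368 + 1269*I*√3 ≈ -1368.0 + 2198.0*I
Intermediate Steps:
C = -3 (C = 3 - 1*6 = 3 - 6 = -3)
V(H, w) = 9 - 27*w (V(H, w) = (9 - 26*w) - w = 9 - 27*w)
J(b) = -2 + b^(3/2) - b (J(b) = -2 + (b*√b - b) = -2 + (b^(3/2) - b) = -2 + b^(3/2) - b)
63*(-15) + J(C)*V(19, 16) = 63*(-15) + (-2 + (-3)^(3/2) - 1*(-3))*(9 - 27*16) = -945 + (-2 - 3*I*√3 + 3)*(9 - 432) = -945 + (1 - 3*I*√3)*(-423) = -945 + (-423 + 1269*I*√3) = -1368 + 1269*I*√3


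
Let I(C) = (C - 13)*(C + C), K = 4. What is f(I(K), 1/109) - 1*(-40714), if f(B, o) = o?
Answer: 4437827/109 ≈ 40714.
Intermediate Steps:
I(C) = 2*C*(-13 + C) (I(C) = (-13 + C)*(2*C) = 2*C*(-13 + C))
f(I(K), 1/109) - 1*(-40714) = 1/109 - 1*(-40714) = 1/109 + 40714 = 4437827/109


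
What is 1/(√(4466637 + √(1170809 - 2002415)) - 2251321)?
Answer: -1/(2251321 - √(4466637 + I*√831606)) ≈ -4.446e-7 - 4.2646e-14*I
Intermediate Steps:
1/(√(4466637 + √(1170809 - 2002415)) - 2251321) = 1/(√(4466637 + √(-831606)) - 2251321) = 1/(√(4466637 + I*√831606) - 2251321) = 1/(-2251321 + √(4466637 + I*√831606))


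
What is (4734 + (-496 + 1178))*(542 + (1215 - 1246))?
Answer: 2767576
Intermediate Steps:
(4734 + (-496 + 1178))*(542 + (1215 - 1246)) = (4734 + 682)*(542 - 31) = 5416*511 = 2767576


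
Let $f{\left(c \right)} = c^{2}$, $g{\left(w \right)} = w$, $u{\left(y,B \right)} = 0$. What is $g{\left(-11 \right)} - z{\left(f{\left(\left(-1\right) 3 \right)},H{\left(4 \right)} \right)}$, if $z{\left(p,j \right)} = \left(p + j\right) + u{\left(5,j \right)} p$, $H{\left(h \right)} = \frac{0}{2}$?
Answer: $-20$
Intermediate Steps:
$H{\left(h \right)} = 0$ ($H{\left(h \right)} = 0 \cdot \frac{1}{2} = 0$)
$z{\left(p,j \right)} = j + p$ ($z{\left(p,j \right)} = \left(p + j\right) + 0 p = \left(j + p\right) + 0 = j + p$)
$g{\left(-11 \right)} - z{\left(f{\left(\left(-1\right) 3 \right)},H{\left(4 \right)} \right)} = -11 - \left(0 + \left(\left(-1\right) 3\right)^{2}\right) = -11 - \left(0 + \left(-3\right)^{2}\right) = -11 - \left(0 + 9\right) = -11 - 9 = -20$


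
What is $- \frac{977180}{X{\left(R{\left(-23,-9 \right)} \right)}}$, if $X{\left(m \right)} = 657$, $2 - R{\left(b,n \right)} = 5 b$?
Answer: $- \frac{977180}{657} \approx -1487.3$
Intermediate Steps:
$R{\left(b,n \right)} = 2 - 5 b$
$- \frac{977180}{X{\left(R{\left(-23,-9 \right)} \right)}} = - \frac{977180}{657}$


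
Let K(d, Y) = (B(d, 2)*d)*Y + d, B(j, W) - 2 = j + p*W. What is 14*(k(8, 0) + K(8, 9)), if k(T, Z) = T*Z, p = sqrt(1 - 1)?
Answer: 10192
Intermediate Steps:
p = 0 (p = sqrt(0) = 0)
B(j, W) = 2 + j (B(j, W) = 2 + (j + 0*W) = 2 + (j + 0) = 2 + j)
K(d, Y) = d + Y*d*(2 + d) (K(d, Y) = ((2 + d)*d)*Y + d = (d*(2 + d))*Y + d = Y*d*(2 + d) + d = d + Y*d*(2 + d))
14*(k(8, 0) + K(8, 9)) = 14*(8*0 + 8*(1 + 9*(2 + 8))) = 14*(0 + 8*(1 + 9*10)) = 14*(0 + 8*(1 + 90)) = 14*(0 + 8*91) = 14*(0 + 728) = 14*728 = 10192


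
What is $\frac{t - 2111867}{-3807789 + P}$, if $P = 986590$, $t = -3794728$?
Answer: $\frac{5906595}{2821199} \approx 2.0936$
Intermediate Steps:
$\frac{t - 2111867}{-3807789 + P} = \frac{-3794728 - 2111867}{-3807789 + 986590} = - \frac{5906595}{-2821199} = \left(-5906595\right) \left(- \frac{1}{2821199}\right) = \frac{5906595}{2821199}$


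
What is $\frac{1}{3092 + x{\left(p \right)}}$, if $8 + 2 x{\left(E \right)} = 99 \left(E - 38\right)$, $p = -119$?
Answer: $- \frac{2}{9367} \approx -0.00021352$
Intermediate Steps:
$x{\left(E \right)} = -1885 + \frac{99 E}{2}$ ($x{\left(E \right)} = -4 + \frac{99 \left(E - 38\right)}{2} = -4 + \frac{99 \left(-38 + E\right)}{2} = -4 + \frac{-3762 + 99 E}{2} = -4 + \left(-1881 + \frac{99 E}{2}\right) = -1885 + \frac{99 E}{2}$)
$\frac{1}{3092 + x{\left(p \right)}} = \frac{1}{3092 + \left(-1885 + \frac{99}{2} \left(-119\right)\right)} = \frac{1}{3092 - \frac{15551}{2}} = \frac{1}{- \frac{9367}{2}} = - \frac{2}{9367}$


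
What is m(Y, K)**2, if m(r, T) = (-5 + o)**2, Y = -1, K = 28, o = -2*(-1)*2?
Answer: 1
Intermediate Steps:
o = 4 (o = 2*2 = 4)
m(r, T) = 1 (m(r, T) = (-5 + 4)**2 = (-1)**2 = 1)
m(Y, K)**2 = 1**2 = 1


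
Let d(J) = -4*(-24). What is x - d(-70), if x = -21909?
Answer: -22005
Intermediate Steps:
d(J) = 96
x - d(-70) = -21909 - 1*96 = -21909 - 96 = -22005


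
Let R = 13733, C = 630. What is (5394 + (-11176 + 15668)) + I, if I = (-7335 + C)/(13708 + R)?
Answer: 30141669/3049 ≈ 9885.8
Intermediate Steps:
I = -745/3049 (I = (-7335 + 630)/(13708 + 13733) = -6705/27441 = -6705*1/27441 = -745/3049 ≈ -0.24434)
(5394 + (-11176 + 15668)) + I = (5394 + (-11176 + 15668)) - 745/3049 = (5394 + 4492) - 745/3049 = 9886 - 745/3049 = 30141669/3049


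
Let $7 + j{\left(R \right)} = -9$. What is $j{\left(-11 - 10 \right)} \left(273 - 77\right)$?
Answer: $-3136$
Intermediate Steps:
$j{\left(R \right)} = -16$ ($j{\left(R \right)} = -7 - 9 = -16$)
$j{\left(-11 - 10 \right)} \left(273 - 77\right) = - 16 \left(273 - 77\right) = \left(-16\right) 196 = -3136$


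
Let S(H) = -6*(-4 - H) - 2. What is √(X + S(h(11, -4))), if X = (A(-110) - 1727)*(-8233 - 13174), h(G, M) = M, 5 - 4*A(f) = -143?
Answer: 2*√9044457 ≈ 6014.8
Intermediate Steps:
A(f) = 37 (A(f) = 5/4 - ¼*(-143) = 5/4 + 143/4 = 37)
S(H) = 22 + 6*H (S(H) = (24 + 6*H) - 2 = 22 + 6*H)
X = 36177830 (X = (37 - 1727)*(-8233 - 13174) = -1690*(-21407) = 36177830)
√(X + S(h(11, -4))) = √(36177830 + (22 + 6*(-4))) = √(36177830 + (22 - 24)) = √(36177830 - 2) = √36177828 = 2*√9044457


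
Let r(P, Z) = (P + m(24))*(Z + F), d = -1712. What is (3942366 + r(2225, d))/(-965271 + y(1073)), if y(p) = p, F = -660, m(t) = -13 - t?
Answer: 623785/482099 ≈ 1.2939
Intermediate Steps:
r(P, Z) = (-660 + Z)*(-37 + P) (r(P, Z) = (P + (-13 - 1*24))*(Z - 660) = (P + (-13 - 24))*(-660 + Z) = (P - 37)*(-660 + Z) = (-37 + P)*(-660 + Z) = (-660 + Z)*(-37 + P))
(3942366 + r(2225, d))/(-965271 + y(1073)) = (3942366 + (24420 - 660*2225 - 37*(-1712) + 2225*(-1712)))/(-965271 + 1073) = (3942366 + (24420 - 1468500 + 63344 - 3809200))/(-964198) = (3942366 - 5189936)*(-1/964198) = -1247570*(-1/964198) = 623785/482099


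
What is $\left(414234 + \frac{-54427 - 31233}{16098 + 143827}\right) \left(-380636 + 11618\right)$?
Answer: $- \frac{4889214451734444}{31985} \approx -1.5286 \cdot 10^{11}$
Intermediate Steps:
$\left(414234 + \frac{-54427 - 31233}{16098 + 143827}\right) \left(-380636 + 11618\right) = \left(414234 - \frac{85660}{159925}\right) \left(-369018\right) = \left(414234 - \frac{17132}{31985}\right) \left(-369018\right) = \frac{13249257358}{31985} \left(-369018\right) = - \frac{4889214451734444}{31985}$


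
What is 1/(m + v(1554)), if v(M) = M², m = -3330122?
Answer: -1/915206 ≈ -1.0927e-6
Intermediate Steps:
1/(m + v(1554)) = 1/(-3330122 + 1554²) = 1/(-3330122 + 2414916) = 1/(-915206) = -1/915206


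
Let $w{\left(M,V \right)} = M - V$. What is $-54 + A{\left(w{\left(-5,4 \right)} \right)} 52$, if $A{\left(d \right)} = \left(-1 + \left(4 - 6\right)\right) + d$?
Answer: $-678$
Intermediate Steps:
$A{\left(d \right)} = -3 + d$ ($A{\left(d \right)} = \left(-1 + \left(4 - 6\right)\right) + d = \left(-1 - 2\right) + d = -3 + d$)
$-54 + A{\left(w{\left(-5,4 \right)} \right)} 52 = -54 + \left(-3 - 9\right) 52 = -54 - 624 = -678$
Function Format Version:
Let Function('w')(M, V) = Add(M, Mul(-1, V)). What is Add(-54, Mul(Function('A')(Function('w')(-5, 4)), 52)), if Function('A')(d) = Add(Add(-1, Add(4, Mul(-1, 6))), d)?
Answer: -678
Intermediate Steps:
Function('A')(d) = Add(-3, d) (Function('A')(d) = Add(Add(-1, Add(4, -6)), d) = Add(Add(-1, -2), d) = Add(-3, d))
Add(-54, Mul(Function('A')(Function('w')(-5, 4)), 52)) = Add(-54, Mul(Add(-3, Add(-5, Mul(-1, 4))), 52)) = Add(-54, Mul(Add(-3, Add(-5, -4)), 52)) = Add(-54, Mul(Add(-3, -9), 52)) = Add(-54, Mul(-12, 52)) = Add(-54, -624) = -678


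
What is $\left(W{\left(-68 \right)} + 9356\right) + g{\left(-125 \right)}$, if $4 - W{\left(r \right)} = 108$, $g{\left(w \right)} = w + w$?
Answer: $9002$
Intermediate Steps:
$g{\left(w \right)} = 2 w$
$W{\left(r \right)} = -104$ ($W{\left(r \right)} = 4 - 108 = -104$)
$\left(W{\left(-68 \right)} + 9356\right) + g{\left(-125 \right)} = \left(-104 + 9356\right) + 2 \left(-125\right) = 9252 - 250 = 9002$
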